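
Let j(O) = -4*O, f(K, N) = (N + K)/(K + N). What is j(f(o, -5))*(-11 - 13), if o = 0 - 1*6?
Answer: 96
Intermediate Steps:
o = -6 (o = 0 - 6 = -6)
f(K, N) = 1 (f(K, N) = (K + N)/(K + N) = 1)
j(f(o, -5))*(-11 - 13) = (-4*1)*(-11 - 13) = -4*(-24) = 96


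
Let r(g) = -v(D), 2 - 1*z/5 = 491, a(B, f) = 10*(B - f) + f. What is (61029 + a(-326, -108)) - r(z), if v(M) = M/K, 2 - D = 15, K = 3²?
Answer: 528656/9 ≈ 58740.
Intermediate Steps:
K = 9
D = -13 (D = 2 - 1*15 = 2 - 15 = -13)
a(B, f) = -9*f + 10*B (a(B, f) = (-10*f + 10*B) + f = -9*f + 10*B)
v(M) = M/9
z = -2445 (z = 10 - 5*491 = 10 - 2455 = -2445)
r(g) = 13/9 (r(g) = -(-13)/9 = -1*(-13/9) = 13/9)
(61029 + a(-326, -108)) - r(z) = (61029 + (-9*(-108) + 10*(-326))) - 1*13/9 = (61029 + (972 - 3260)) - 13/9 = (61029 - 2288) - 13/9 = 58741 - 13/9 = 528656/9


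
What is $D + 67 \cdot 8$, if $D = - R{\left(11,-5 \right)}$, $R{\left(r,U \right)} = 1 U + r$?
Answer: $530$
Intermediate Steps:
$R{\left(r,U \right)} = U + r$
$D = -6$ ($D = - (-5 + 11) = \left(-1\right) 6 = -6$)
$D + 67 \cdot 8 = -6 + 67 \cdot 8 = -6 + 536 = 530$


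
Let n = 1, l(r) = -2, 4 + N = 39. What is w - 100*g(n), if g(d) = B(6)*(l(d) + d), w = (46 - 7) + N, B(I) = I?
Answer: 674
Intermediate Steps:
N = 35 (N = -4 + 39 = 35)
w = 74 (w = (46 - 7) + 35 = 39 + 35 = 74)
g(d) = -12 + 6*d (g(d) = 6*(-2 + d) = -12 + 6*d)
w - 100*g(n) = 74 - 100*(-12 + 6*1) = 74 - 100*(-12 + 6) = 74 - 100*(-6) = 74 + 600 = 674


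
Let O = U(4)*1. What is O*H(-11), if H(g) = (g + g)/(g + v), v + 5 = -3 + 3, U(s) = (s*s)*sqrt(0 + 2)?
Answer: 22*sqrt(2) ≈ 31.113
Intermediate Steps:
U(s) = sqrt(2)*s**2 (U(s) = s**2*sqrt(2) = sqrt(2)*s**2)
v = -5 (v = -5 + (-3 + 3) = -5 + 0 = -5)
O = 16*sqrt(2) (O = (sqrt(2)*4**2)*1 = (sqrt(2)*16)*1 = (16*sqrt(2))*1 = 16*sqrt(2) ≈ 22.627)
H(g) = 2*g/(-5 + g) (H(g) = (g + g)/(g - 5) = (2*g)/(-5 + g) = 2*g/(-5 + g))
O*H(-11) = (16*sqrt(2))*(2*(-11)/(-5 - 11)) = (16*sqrt(2))*(2*(-11)/(-16)) = (16*sqrt(2))*(2*(-11)*(-1/16)) = (16*sqrt(2))*(11/8) = 22*sqrt(2)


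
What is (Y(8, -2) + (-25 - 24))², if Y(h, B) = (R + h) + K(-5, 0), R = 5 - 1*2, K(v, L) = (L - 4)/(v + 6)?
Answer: 1764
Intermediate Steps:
K(v, L) = (-4 + L)/(6 + v)
R = 3 (R = 5 - 2 = 3)
Y(h, B) = -1 + h (Y(h, B) = (3 + h) + (-4 + 0)/(6 - 5) = (3 + h) - 4/1 = (3 + h) + 1*(-4) = (3 + h) - 4 = -1 + h)
(Y(8, -2) + (-25 - 24))² = ((-1 + 8) + (-25 - 24))² = (7 - 49)² = (-42)² = 1764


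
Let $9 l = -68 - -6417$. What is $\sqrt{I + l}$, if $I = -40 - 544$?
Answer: $\frac{\sqrt{1093}}{3} \approx 11.02$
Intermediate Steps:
$I = -584$ ($I = -40 - 544 = -584$)
$l = \frac{6349}{9}$ ($l = \frac{-68 - -6417}{9} = \frac{-68 + 6417}{9} = \frac{1}{9} \cdot 6349 = \frac{6349}{9} \approx 705.44$)
$\sqrt{I + l} = \sqrt{-584 + \frac{6349}{9}} = \sqrt{\frac{1093}{9}} = \frac{\sqrt{1093}}{3}$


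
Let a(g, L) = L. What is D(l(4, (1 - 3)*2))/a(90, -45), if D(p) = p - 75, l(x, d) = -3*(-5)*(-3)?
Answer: 8/3 ≈ 2.6667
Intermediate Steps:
l(x, d) = -45 (l(x, d) = 15*(-3) = -45)
D(p) = -75 + p
D(l(4, (1 - 3)*2))/a(90, -45) = (-75 - 45)/(-45) = -120*(-1/45) = 8/3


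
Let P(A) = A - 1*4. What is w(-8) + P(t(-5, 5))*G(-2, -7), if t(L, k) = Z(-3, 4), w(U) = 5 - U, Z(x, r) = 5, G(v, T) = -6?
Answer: 7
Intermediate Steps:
t(L, k) = 5
P(A) = -4 + A (P(A) = A - 4 = -4 + A)
w(-8) + P(t(-5, 5))*G(-2, -7) = (5 - 1*(-8)) + (-4 + 5)*(-6) = (5 + 8) + 1*(-6) = 13 - 6 = 7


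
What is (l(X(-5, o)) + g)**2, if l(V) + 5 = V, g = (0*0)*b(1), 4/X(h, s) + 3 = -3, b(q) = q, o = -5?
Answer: 289/9 ≈ 32.111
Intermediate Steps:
X(h, s) = -2/3 (X(h, s) = 4/(-3 - 3) = 4/(-6) = 4*(-1/6) = -2/3)
g = 0 (g = (0*0)*1 = 0*1 = 0)
l(V) = -5 + V
(l(X(-5, o)) + g)**2 = ((-5 - 2/3) + 0)**2 = (-17/3 + 0)**2 = (-17/3)**2 = 289/9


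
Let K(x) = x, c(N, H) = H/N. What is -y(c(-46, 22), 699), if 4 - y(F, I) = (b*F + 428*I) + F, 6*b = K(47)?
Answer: 41284601/138 ≈ 2.9916e+5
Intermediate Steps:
b = 47/6 (b = (⅙)*47 = 47/6 ≈ 7.8333)
y(F, I) = 4 - 428*I - 53*F/6 (y(F, I) = 4 - ((47*F/6 + 428*I) + F) = 4 - ((428*I + 47*F/6) + F) = 4 - (428*I + 53*F/6) = 4 + (-428*I - 53*F/6) = 4 - 428*I - 53*F/6)
-y(c(-46, 22), 699) = -(4 - 428*699 - 583/(3*(-46))) = -(4 - 299172 - 583*(-1)/(3*46)) = -(4 - 299172 - 53/6*(-11/23)) = -(4 - 299172 + 583/138) = -1*(-41284601/138) = 41284601/138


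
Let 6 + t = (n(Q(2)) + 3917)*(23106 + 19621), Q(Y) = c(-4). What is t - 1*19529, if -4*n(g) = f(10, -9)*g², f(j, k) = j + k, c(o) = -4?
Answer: 167171216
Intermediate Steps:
Q(Y) = -4
n(g) = -g²/4 (n(g) = -(10 - 9)*g²/4 = -g²/4)
t = 167190745 (t = -6 + (-¼*(-4)² + 3917)*(23106 + 19621) = -6 + (-¼*16 + 3917)*42727 = -6 + (-4 + 3917)*42727 = -6 + 3913*42727 = -6 + 167190751 = 167190745)
t - 1*19529 = 167190745 - 1*19529 = 167190745 - 19529 = 167171216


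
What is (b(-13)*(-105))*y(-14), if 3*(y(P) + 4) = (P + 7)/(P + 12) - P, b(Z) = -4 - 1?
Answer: 1925/2 ≈ 962.50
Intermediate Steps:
b(Z) = -5
y(P) = -4 - P/3 + (7 + P)/(3*(12 + P)) (y(P) = -4 + ((P + 7)/(P + 12) - P)/3 = -4 + ((7 + P)/(12 + P) - P)/3 = -4 + (-P + (7 + P)/(12 + P))/3 = -4 + (-P/3 + (7 + P)/(3*(12 + P))) = -4 - P/3 + (7 + P)/(3*(12 + P)))
(b(-13)*(-105))*y(-14) = (-5*(-105))*((7 - 14 - (12 - 14)**2)/(3*(12 - 14))) = 525*((1/3)*(7 - 14 - 1*(-2)**2)/(-2)) = 525*((1/3)*(-1/2)*(7 - 14 - 1*4)) = 525*((1/3)*(-1/2)*(7 - 14 - 4)) = 525*((1/3)*(-1/2)*(-11)) = 525*(11/6) = 1925/2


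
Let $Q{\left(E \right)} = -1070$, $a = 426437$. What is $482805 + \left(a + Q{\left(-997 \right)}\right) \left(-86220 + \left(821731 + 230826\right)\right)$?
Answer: $411048353484$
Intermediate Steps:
$482805 + \left(a + Q{\left(-997 \right)}\right) \left(-86220 + \left(821731 + 230826\right)\right) = 482805 + \left(426437 - 1070\right) \left(-86220 + \left(821731 + 230826\right)\right) = 482805 + 425367 \left(-86220 + 1052557\right) = 482805 + 425367 \cdot 966337 = 482805 + 411047870679 = 411048353484$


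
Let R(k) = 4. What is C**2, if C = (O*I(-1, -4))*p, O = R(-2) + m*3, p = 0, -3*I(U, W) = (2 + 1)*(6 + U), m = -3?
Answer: 0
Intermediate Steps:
I(U, W) = -6 - U (I(U, W) = -(2 + 1)*(6 + U)/3 = -(6 + U) = -(18 + 3*U)/3 = -6 - U)
O = -5 (O = 4 - 3*3 = 4 - 9 = -5)
C = 0 (C = -5*(-6 - 1*(-1))*0 = -5*(-6 + 1)*0 = -5*(-5)*0 = 25*0 = 0)
C**2 = 0**2 = 0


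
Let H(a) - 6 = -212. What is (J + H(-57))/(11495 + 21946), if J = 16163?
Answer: 5319/11147 ≈ 0.47717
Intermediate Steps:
H(a) = -206 (H(a) = 6 - 212 = -206)
(J + H(-57))/(11495 + 21946) = (16163 - 206)/(11495 + 21946) = 15957/33441 = 15957*(1/33441) = 5319/11147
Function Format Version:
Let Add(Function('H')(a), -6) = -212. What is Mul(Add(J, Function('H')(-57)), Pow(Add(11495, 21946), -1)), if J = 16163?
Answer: Rational(5319, 11147) ≈ 0.47717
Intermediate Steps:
Function('H')(a) = -206 (Function('H')(a) = Add(6, -212) = -206)
Mul(Add(J, Function('H')(-57)), Pow(Add(11495, 21946), -1)) = Mul(Add(16163, -206), Pow(Add(11495, 21946), -1)) = Mul(15957, Pow(33441, -1)) = Mul(15957, Rational(1, 33441)) = Rational(5319, 11147)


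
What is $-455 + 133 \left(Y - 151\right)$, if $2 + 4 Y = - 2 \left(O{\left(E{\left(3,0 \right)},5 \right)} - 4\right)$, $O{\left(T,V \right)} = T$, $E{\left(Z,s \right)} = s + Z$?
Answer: $-20538$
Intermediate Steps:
$E{\left(Z,s \right)} = Z + s$
$Y = 0$ ($Y = - \frac{1}{2} + \frac{\left(-2\right) \left(\left(3 + 0\right) - 4\right)}{4} = - \frac{1}{2} + \frac{\left(-2\right) \left(3 - 4\right)}{4} = - \frac{1}{2} + \frac{\left(-2\right) \left(-1\right)}{4} = - \frac{1}{2} + \frac{1}{4} \cdot 2 = - \frac{1}{2} + \frac{1}{2} = 0$)
$-455 + 133 \left(Y - 151\right) = -455 + 133 \left(0 - 151\right) = -455 + 133 \left(-151\right) = -455 - 20083 = -20538$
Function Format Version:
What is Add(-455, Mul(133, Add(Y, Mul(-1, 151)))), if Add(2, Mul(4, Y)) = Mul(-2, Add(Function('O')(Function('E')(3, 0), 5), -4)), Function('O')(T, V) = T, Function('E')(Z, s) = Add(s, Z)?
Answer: -20538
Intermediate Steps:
Function('E')(Z, s) = Add(Z, s)
Y = 0 (Y = Add(Rational(-1, 2), Mul(Rational(1, 4), Mul(-2, Add(Add(3, 0), -4)))) = Add(Rational(-1, 2), Mul(Rational(1, 4), Mul(-2, Add(3, -4)))) = Add(Rational(-1, 2), Mul(Rational(1, 4), Mul(-2, -1))) = Add(Rational(-1, 2), Mul(Rational(1, 4), 2)) = Add(Rational(-1, 2), Rational(1, 2)) = 0)
Add(-455, Mul(133, Add(Y, Mul(-1, 151)))) = Add(-455, Mul(133, Add(0, Mul(-1, 151)))) = Add(-455, Mul(133, Add(0, -151))) = Add(-455, Mul(133, -151)) = Add(-455, -20083) = -20538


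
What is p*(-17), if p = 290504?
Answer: -4938568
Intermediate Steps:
p*(-17) = 290504*(-17) = -4938568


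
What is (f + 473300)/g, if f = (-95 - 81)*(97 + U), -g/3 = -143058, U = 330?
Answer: 66358/71529 ≈ 0.92771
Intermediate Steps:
g = 429174 (g = -3*(-143058) = 429174)
f = -75152 (f = (-95 - 81)*(97 + 330) = -176*427 = -75152)
(f + 473300)/g = (-75152 + 473300)/429174 = 398148*(1/429174) = 66358/71529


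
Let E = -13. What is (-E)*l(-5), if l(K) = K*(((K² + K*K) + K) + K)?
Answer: -2600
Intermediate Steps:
l(K) = K*(2*K + 2*K²) (l(K) = K*(((K² + K²) + K) + K) = K*((2*K² + K) + K) = K*((K + 2*K²) + K) = K*(2*K + 2*K²))
(-E)*l(-5) = (-1*(-13))*(2*(-5)²*(1 - 5)) = 13*(2*25*(-4)) = 13*(-200) = -2600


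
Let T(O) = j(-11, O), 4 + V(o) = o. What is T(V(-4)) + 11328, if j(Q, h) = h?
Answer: 11320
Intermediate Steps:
V(o) = -4 + o
T(O) = O
T(V(-4)) + 11328 = (-4 - 4) + 11328 = -8 + 11328 = 11320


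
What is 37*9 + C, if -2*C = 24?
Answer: 321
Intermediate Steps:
C = -12 (C = -1/2*24 = -12)
37*9 + C = 37*9 - 12 = 333 - 12 = 321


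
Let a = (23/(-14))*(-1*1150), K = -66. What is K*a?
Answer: -872850/7 ≈ -1.2469e+5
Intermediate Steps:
a = 13225/7 (a = (23*(-1/14))*(-1150) = -23/14*(-1150) = 13225/7 ≈ 1889.3)
K*a = -66*13225/7 = -872850/7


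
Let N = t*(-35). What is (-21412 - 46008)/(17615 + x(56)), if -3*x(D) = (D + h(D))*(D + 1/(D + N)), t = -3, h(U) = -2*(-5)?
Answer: -10854620/2637641 ≈ -4.1153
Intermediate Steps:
h(U) = 10
N = 105 (N = -3*(-35) = 105)
x(D) = -(10 + D)*(D + 1/(105 + D))/3 (x(D) = -(D + 10)*(D + 1/(D + 105))/3 = -(10 + D)*(D + 1/(105 + D))/3)
(-21412 - 46008)/(17615 + x(56)) = (-21412 - 46008)/(17615 + (-10 - 1*56**3 - 1051*56 - 115*56**2)/(3*(105 + 56))) = -67420/(17615 + (1/3)*(-10 - 1*175616 - 58856 - 115*3136)/161) = -67420/(17615 + (1/3)*(1/161)*(-10 - 175616 - 58856 - 360640)) = -67420/(17615 + (1/3)*(1/161)*(-595122)) = -67420/(17615 - 198374/161) = -67420/2637641/161 = -67420*161/2637641 = -10854620/2637641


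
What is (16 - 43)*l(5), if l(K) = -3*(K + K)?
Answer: 810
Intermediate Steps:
l(K) = -6*K
(16 - 43)*l(5) = (16 - 43)*(-6*5) = -27*(-30) = 810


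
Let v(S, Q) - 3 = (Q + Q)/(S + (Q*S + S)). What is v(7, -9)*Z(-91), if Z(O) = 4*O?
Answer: -8580/7 ≈ -1225.7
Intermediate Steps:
v(S, Q) = 3 + 2*Q/(2*S + Q*S) (v(S, Q) = 3 + (Q + Q)/(S + (Q*S + S)) = 3 + (2*Q)/(S + (S + Q*S)) = 3 + (2*Q)/(2*S + Q*S) = 3 + 2*Q/(2*S + Q*S))
v(7, -9)*Z(-91) = ((2*(-9) + 6*7 + 3*(-9)*7)/(7*(2 - 9)))*(4*(-91)) = ((⅐)*(-18 + 42 - 189)/(-7))*(-364) = ((⅐)*(-⅐)*(-165))*(-364) = (165/49)*(-364) = -8580/7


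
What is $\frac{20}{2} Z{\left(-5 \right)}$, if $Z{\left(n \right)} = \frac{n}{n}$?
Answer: $10$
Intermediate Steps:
$Z{\left(n \right)} = 1$
$\frac{20}{2} Z{\left(-5 \right)} = \frac{20}{2} \cdot 1 = 20 \cdot \frac{1}{2} \cdot 1 = 10 \cdot 1 = 10$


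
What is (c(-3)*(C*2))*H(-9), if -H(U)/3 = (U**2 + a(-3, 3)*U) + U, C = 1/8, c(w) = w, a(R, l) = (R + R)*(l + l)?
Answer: 891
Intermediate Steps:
a(R, l) = 4*R*l (a(R, l) = (2*R)*(2*l) = 4*R*l)
C = 1/8 ≈ 0.12500
H(U) = -3*U**2 + 105*U (H(U) = -3*((U**2 + (4*(-3)*3)*U) + U) = -3*((U**2 - 36*U) + U) = -3*(U**2 - 35*U) = -3*U**2 + 105*U)
(c(-3)*(C*2))*H(-9) = (-3*2/8)*(3*(-9)*(35 - 1*(-9))) = (-3*1/4)*(3*(-9)*(35 + 9)) = -9*(-9)*44/4 = -3/4*(-1188) = 891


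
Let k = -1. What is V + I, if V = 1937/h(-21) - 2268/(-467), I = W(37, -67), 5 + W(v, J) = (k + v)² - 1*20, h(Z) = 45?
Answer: 27716704/21015 ≈ 1318.9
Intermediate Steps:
W(v, J) = -25 + (-1 + v)² (W(v, J) = -5 + ((-1 + v)² - 1*20) = -5 + ((-1 + v)² - 20) = -5 + (-20 + (-1 + v)²) = -25 + (-1 + v)²)
I = 1271 (I = -25 + (-1 + 37)² = -25 + 36² = -25 + 1296 = 1271)
V = 1006639/21015 (V = 1937/45 - 2268/(-467) = 1937*(1/45) - 2268*(-1/467) = 1937/45 + 2268/467 = 1006639/21015 ≈ 47.901)
V + I = 1006639/21015 + 1271 = 27716704/21015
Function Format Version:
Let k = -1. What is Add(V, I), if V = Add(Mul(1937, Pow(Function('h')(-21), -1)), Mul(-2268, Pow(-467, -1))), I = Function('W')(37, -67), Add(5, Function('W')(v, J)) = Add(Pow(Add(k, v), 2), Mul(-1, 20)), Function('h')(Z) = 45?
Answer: Rational(27716704, 21015) ≈ 1318.9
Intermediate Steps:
Function('W')(v, J) = Add(-25, Pow(Add(-1, v), 2)) (Function('W')(v, J) = Add(-5, Add(Pow(Add(-1, v), 2), Mul(-1, 20))) = Add(-5, Add(Pow(Add(-1, v), 2), -20)) = Add(-5, Add(-20, Pow(Add(-1, v), 2))) = Add(-25, Pow(Add(-1, v), 2)))
I = 1271 (I = Add(-25, Pow(Add(-1, 37), 2)) = Add(-25, Pow(36, 2)) = Add(-25, 1296) = 1271)
V = Rational(1006639, 21015) (V = Add(Mul(1937, Pow(45, -1)), Mul(-2268, Pow(-467, -1))) = Add(Mul(1937, Rational(1, 45)), Mul(-2268, Rational(-1, 467))) = Add(Rational(1937, 45), Rational(2268, 467)) = Rational(1006639, 21015) ≈ 47.901)
Add(V, I) = Add(Rational(1006639, 21015), 1271) = Rational(27716704, 21015)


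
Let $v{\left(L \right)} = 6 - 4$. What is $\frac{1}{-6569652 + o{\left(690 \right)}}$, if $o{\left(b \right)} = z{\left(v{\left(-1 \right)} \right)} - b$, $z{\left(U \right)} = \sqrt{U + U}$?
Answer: $- \frac{1}{6570340} \approx -1.522 \cdot 10^{-7}$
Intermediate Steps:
$v{\left(L \right)} = 2$ ($v{\left(L \right)} = 6 - 4 = 2$)
$z{\left(U \right)} = \sqrt{2} \sqrt{U}$ ($z{\left(U \right)} = \sqrt{2 U} = \sqrt{2} \sqrt{U}$)
$o{\left(b \right)} = 2 - b$ ($o{\left(b \right)} = \sqrt{2} \sqrt{2} - b = 2 - b$)
$\frac{1}{-6569652 + o{\left(690 \right)}} = \frac{1}{-6569652 + \left(2 - 690\right)} = \frac{1}{-6569652 - 688} = \frac{1}{-6570340} = - \frac{1}{6570340}$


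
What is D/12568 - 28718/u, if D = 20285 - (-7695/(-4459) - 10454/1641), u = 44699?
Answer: 1997597158151219/2055322786157004 ≈ 0.97191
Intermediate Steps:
D = 148463774306/7317219 (D = 20285 - (-7695*(-1/4459) - 10454*1/1641) = 20285 - (7695/4459 - 10454/1641) = 20285 - 1*(-33986891/7317219) = 20285 + 33986891/7317219 = 148463774306/7317219 ≈ 20290.)
D/12568 - 28718/u = (148463774306/7317219)/12568 - 28718/44699 = (148463774306/7317219)*(1/12568) - 28718*1/44699 = 74231887153/45981404196 - 28718/44699 = 1997597158151219/2055322786157004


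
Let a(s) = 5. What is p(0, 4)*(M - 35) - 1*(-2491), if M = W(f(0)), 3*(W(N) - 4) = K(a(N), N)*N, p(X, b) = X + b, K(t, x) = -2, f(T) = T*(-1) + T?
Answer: 2367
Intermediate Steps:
f(T) = 0 (f(T) = -T + T = 0)
W(N) = 4 - 2*N/3 (W(N) = 4 + (-2*N)/3 = 4 - 2*N/3)
M = 4 (M = 4 - 2/3*0 = 4 + 0 = 4)
p(0, 4)*(M - 35) - 1*(-2491) = (0 + 4)*(4 - 35) - 1*(-2491) = 4*(-31) + 2491 = -124 + 2491 = 2367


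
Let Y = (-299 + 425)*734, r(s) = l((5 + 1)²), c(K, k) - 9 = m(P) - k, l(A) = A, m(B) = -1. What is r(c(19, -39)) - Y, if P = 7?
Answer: -92448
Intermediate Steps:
c(K, k) = 8 - k (c(K, k) = 9 + (-1 - k) = 8 - k)
r(s) = 36 (r(s) = (5 + 1)² = 6² = 36)
Y = 92484 (Y = 126*734 = 92484)
r(c(19, -39)) - Y = 36 - 1*92484 = 36 - 92484 = -92448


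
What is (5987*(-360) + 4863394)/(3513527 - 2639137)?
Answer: 1354037/437195 ≈ 3.0971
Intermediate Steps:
(5987*(-360) + 4863394)/(3513527 - 2639137) = (-2155320 + 4863394)/874390 = 2708074*(1/874390) = 1354037/437195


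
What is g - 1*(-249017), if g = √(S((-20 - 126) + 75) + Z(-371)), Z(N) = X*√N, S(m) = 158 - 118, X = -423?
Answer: 249017 + √(40 - 423*I*√371) ≈ 2.4908e+5 - 63.67*I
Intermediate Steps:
S(m) = 40
Z(N) = -423*√N
g = √(40 - 423*I*√371) ≈ 63.983 - 63.67*I
g - 1*(-249017) = √(40 - 423*I*√371) - 1*(-249017) = √(40 - 423*I*√371) + 249017 = 249017 + √(40 - 423*I*√371)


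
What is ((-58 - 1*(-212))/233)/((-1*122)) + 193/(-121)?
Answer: -2752426/1719773 ≈ -1.6005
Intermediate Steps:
((-58 - 1*(-212))/233)/((-1*122)) + 193/(-121) = ((-58 + 212)*(1/233))/(-122) + 193*(-1/121) = (154*(1/233))*(-1/122) - 193/121 = (154/233)*(-1/122) - 193/121 = -77/14213 - 193/121 = -2752426/1719773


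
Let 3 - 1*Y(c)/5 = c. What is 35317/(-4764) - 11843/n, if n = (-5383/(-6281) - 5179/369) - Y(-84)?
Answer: 7943851643/417845676 ≈ 19.011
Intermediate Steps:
Y(c) = 15 - 5*c
n = -1038737687/2317689 (n = (-5383/(-6281) - 5179/369) - (15 - 5*(-84)) = (-5383*(-1/6281) - 5179*1/369) - (15 + 420) = (5383/6281 - 5179/369) - 1*435 = -30542972/2317689 - 435 = -1038737687/2317689 ≈ -448.18)
35317/(-4764) - 11843/n = 35317/(-4764) - 11843/(-1038737687/2317689) = 35317*(-1/4764) - 11843*(-2317689/1038737687) = -35317/4764 + 2317689/87709 = 7943851643/417845676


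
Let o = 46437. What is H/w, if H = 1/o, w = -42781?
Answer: -1/1986621297 ≈ -5.0337e-10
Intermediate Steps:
H = 1/46437 ≈ 2.1535e-5
H/w = (1/46437)/(-42781) = (1/46437)*(-1/42781) = -1/1986621297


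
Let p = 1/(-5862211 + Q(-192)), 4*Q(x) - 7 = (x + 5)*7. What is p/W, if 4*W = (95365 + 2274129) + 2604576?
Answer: -4/29160666928555 ≈ -1.3717e-13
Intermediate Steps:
Q(x) = 21/2 + 7*x/4 (Q(x) = 7/4 + ((x + 5)*7)/4 = 7/4 + ((5 + x)*7)/4 = 7/4 + (35 + 7*x)/4 = 7/4 + (35/4 + 7*x/4) = 21/2 + 7*x/4)
p = -2/11725073 (p = 1/(-5862211 + (21/2 + (7/4)*(-192))) = 1/(-5862211 + (21/2 - 336)) = 1/(-5862211 - 651/2) = 1/(-11725073/2) = -2/11725073 ≈ -1.7057e-7)
W = 2487035/2 (W = ((95365 + 2274129) + 2604576)/4 = (2369494 + 2604576)/4 = (¼)*4974070 = 2487035/2 ≈ 1.2435e+6)
p/W = -2/(11725073*2487035/2) = -2/11725073*2/2487035 = -4/29160666928555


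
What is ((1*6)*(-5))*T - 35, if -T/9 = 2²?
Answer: 1045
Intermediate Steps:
T = -36 (T = -9*2² = -9*4 = -36)
((1*6)*(-5))*T - 35 = ((1*6)*(-5))*(-36) - 35 = (6*(-5))*(-36) - 35 = -30*(-36) - 35 = 1080 - 35 = 1045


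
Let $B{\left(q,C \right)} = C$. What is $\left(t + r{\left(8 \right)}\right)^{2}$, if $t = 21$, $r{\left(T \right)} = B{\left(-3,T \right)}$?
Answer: $841$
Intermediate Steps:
$r{\left(T \right)} = T$
$\left(t + r{\left(8 \right)}\right)^{2} = \left(21 + 8\right)^{2} = 29^{2} = 841$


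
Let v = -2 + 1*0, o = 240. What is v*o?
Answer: -480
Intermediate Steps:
v = -2 (v = -2 + 0 = -2)
v*o = -2*240 = -480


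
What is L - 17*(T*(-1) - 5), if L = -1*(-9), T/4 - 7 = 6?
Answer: 978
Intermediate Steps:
T = 52 (T = 28 + 4*6 = 28 + 24 = 52)
L = 9
L - 17*(T*(-1) - 5) = 9 - 17*(52*(-1) - 5) = 9 - 17*(-52 - 5) = 9 - 17*(-57) = 9 + 969 = 978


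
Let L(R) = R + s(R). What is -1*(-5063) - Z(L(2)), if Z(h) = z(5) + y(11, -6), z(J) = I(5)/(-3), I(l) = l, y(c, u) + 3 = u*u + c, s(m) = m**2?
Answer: 15062/3 ≈ 5020.7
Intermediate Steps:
y(c, u) = -3 + c + u**2 (y(c, u) = -3 + (u*u + c) = -3 + (u**2 + c) = -3 + (c + u**2) = -3 + c + u**2)
L(R) = R + R**2
z(J) = -5/3 (z(J) = 5/(-3) = 5*(-1/3) = -5/3)
Z(h) = 127/3 (Z(h) = -5/3 + (-3 + 11 + (-6)**2) = -5/3 + (-3 + 11 + 36) = -5/3 + 44 = 127/3)
-1*(-5063) - Z(L(2)) = -1*(-5063) - 1*127/3 = 5063 - 127/3 = 15062/3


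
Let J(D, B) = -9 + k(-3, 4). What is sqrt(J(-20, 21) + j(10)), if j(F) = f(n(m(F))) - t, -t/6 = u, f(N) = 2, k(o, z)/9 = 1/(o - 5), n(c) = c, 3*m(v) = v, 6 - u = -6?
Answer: sqrt(1022)/4 ≈ 7.9922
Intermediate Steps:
u = 12 (u = 6 - 1*(-6) = 6 + 6 = 12)
m(v) = v/3
k(o, z) = 9/(-5 + o) (k(o, z) = 9/(o - 5) = 9/(-5 + o))
t = -72 (t = -6*12 = -72)
j(F) = 74 (j(F) = 2 - 1*(-72) = 2 + 72 = 74)
J(D, B) = -81/8 (J(D, B) = -9 + 9/(-5 - 3) = -9 + 9/(-8) = -9 + 9*(-1/8) = -9 - 9/8 = -81/8)
sqrt(J(-20, 21) + j(10)) = sqrt(-81/8 + 74) = sqrt(511/8) = sqrt(1022)/4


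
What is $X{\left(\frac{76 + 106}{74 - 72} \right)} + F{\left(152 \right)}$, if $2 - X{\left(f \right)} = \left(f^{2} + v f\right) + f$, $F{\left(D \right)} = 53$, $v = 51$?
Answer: $-12958$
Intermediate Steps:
$X{\left(f \right)} = 2 - f^{2} - 52 f$ ($X{\left(f \right)} = 2 - \left(\left(f^{2} + 51 f\right) + f\right) = 2 - \left(f^{2} + 52 f\right) = 2 - f^{2} - 52 f$)
$X{\left(\frac{76 + 106}{74 - 72} \right)} + F{\left(152 \right)} = \left(2 - \left(\frac{76 + 106}{74 - 72}\right)^{2} - 52 \frac{76 + 106}{74 - 72}\right) + 53 = \left(2 - \left(\frac{182}{2}\right)^{2} - 52 \cdot \frac{182}{2}\right) + 53 = \left(2 - \left(182 \cdot \frac{1}{2}\right)^{2} - 52 \cdot 182 \cdot \frac{1}{2}\right) + 53 = \left(2 - 91^{2} - 4732\right) + 53 = \left(2 - 8281 - 4732\right) + 53 = -13011 + 53 = -12958$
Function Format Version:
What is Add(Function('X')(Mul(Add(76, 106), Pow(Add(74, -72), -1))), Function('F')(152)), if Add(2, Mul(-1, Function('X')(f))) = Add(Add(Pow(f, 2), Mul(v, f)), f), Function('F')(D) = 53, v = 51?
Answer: -12958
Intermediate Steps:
Function('X')(f) = Add(2, Mul(-1, Pow(f, 2)), Mul(-52, f)) (Function('X')(f) = Add(2, Mul(-1, Add(Add(Pow(f, 2), Mul(51, f)), f))) = Add(2, Mul(-1, Add(Pow(f, 2), Mul(52, f)))) = Add(2, Add(Mul(-1, Pow(f, 2)), Mul(-52, f))) = Add(2, Mul(-1, Pow(f, 2)), Mul(-52, f)))
Add(Function('X')(Mul(Add(76, 106), Pow(Add(74, -72), -1))), Function('F')(152)) = Add(Add(2, Mul(-1, Pow(Mul(Add(76, 106), Pow(Add(74, -72), -1)), 2)), Mul(-52, Mul(Add(76, 106), Pow(Add(74, -72), -1)))), 53) = Add(Add(2, Mul(-1, Pow(Mul(182, Pow(2, -1)), 2)), Mul(-52, Mul(182, Pow(2, -1)))), 53) = Add(Add(2, Mul(-1, Pow(Mul(182, Rational(1, 2)), 2)), Mul(-52, Mul(182, Rational(1, 2)))), 53) = Add(Add(2, Mul(-1, Pow(91, 2)), Mul(-52, 91)), 53) = Add(Add(2, Mul(-1, 8281), -4732), 53) = Add(Add(2, -8281, -4732), 53) = Add(-13011, 53) = -12958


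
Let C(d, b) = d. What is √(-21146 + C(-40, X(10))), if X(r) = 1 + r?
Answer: 3*I*√2354 ≈ 145.55*I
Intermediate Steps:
√(-21146 + C(-40, X(10))) = √(-21146 - 40) = √(-21186) = 3*I*√2354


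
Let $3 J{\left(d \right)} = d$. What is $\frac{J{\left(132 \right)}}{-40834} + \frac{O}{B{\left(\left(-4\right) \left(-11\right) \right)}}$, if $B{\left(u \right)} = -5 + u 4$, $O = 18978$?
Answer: $\frac{129156688}{1163769} \approx 110.98$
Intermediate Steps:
$J{\left(d \right)} = \frac{d}{3}$
$B{\left(u \right)} = -5 + 4 u$
$\frac{J{\left(132 \right)}}{-40834} + \frac{O}{B{\left(\left(-4\right) \left(-11\right) \right)}} = \frac{\frac{1}{3} \cdot 132}{-40834} + \frac{18978}{-5 + 4 \left(\left(-4\right) \left(-11\right)\right)} = 44 \left(- \frac{1}{40834}\right) + \frac{18978}{-5 + 4 \cdot 44} = - \frac{22}{20417} + \frac{18978}{-5 + 176} = - \frac{22}{20417} + \frac{18978}{171} = - \frac{22}{20417} + 18978 \cdot \frac{1}{171} = - \frac{22}{20417} + \frac{6326}{57} = \frac{129156688}{1163769}$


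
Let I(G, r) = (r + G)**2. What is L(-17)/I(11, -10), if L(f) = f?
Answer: -17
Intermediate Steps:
I(G, r) = (G + r)**2
L(-17)/I(11, -10) = -17/(11 - 10)**2 = -17/(1**2) = -17/1 = -17*1 = -17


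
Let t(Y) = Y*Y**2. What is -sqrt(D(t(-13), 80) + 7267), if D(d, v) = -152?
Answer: -sqrt(7115) ≈ -84.350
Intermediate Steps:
t(Y) = Y**3
-sqrt(D(t(-13), 80) + 7267) = -sqrt(-152 + 7267) = -sqrt(7115)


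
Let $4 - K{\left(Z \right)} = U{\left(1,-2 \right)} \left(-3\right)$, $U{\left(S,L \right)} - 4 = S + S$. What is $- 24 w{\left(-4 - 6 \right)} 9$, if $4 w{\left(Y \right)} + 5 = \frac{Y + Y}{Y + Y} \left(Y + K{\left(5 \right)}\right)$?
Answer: $-378$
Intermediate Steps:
$U{\left(S,L \right)} = 4 + 2 S$ ($U{\left(S,L \right)} = 4 + \left(S + S\right) = 4 + 2 S$)
$K{\left(Z \right)} = 22$ ($K{\left(Z \right)} = 4 - \left(4 + 2 \cdot 1\right) \left(-3\right) = 4 - \left(4 + 2\right) \left(-3\right) = 4 - 6 \left(-3\right) = 4 - -18 = 4 + 18 = 22$)
$w{\left(Y \right)} = \frac{17}{4} + \frac{Y}{4}$ ($w{\left(Y \right)} = - \frac{5}{4} + \frac{\frac{Y + Y}{Y + Y} \left(Y + 22\right)}{4} = - \frac{5}{4} + \frac{\frac{2 Y}{2 Y} \left(22 + Y\right)}{4} = - \frac{5}{4} + \frac{2 Y \frac{1}{2 Y} \left(22 + Y\right)}{4} = - \frac{5}{4} + \frac{1 \left(22 + Y\right)}{4} = - \frac{5}{4} + \frac{22 + Y}{4} = - \frac{5}{4} + \left(\frac{11}{2} + \frac{Y}{4}\right) = \frac{17}{4} + \frac{Y}{4}$)
$- 24 w{\left(-4 - 6 \right)} 9 = - 24 \left(\frac{17}{4} + \frac{-4 - 6}{4}\right) 9 = - 24 \left(\frac{17}{4} + \frac{1}{4} \left(-10\right)\right) 9 = - 24 \left(\frac{17}{4} - \frac{5}{2}\right) 9 = \left(-24\right) \frac{7}{4} \cdot 9 = \left(-42\right) 9 = -378$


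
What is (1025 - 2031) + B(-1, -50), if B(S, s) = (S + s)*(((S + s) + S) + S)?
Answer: 1697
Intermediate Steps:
B(S, s) = (S + s)*(s + 3*S) (B(S, s) = (S + s)*((s + 2*S) + S) = (S + s)*(s + 3*S))
(1025 - 2031) + B(-1, -50) = (1025 - 2031) + ((-50)**2 + 3*(-1)**2 + 4*(-1)*(-50)) = -1006 + (2500 + 3*1 + 200) = -1006 + (2500 + 3 + 200) = -1006 + 2703 = 1697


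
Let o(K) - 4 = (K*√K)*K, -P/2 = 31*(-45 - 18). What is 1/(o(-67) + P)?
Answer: 3910/1365413207 - 4489*I*√67/1365413207 ≈ 2.8636e-6 - 2.6911e-5*I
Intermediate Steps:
P = 3906 (P = -62*(-45 - 18) = -62*(-63) = -2*(-1953) = 3906)
o(K) = 4 + K^(5/2) (o(K) = 4 + (K*√K)*K = 4 + K^(3/2)*K = 4 + K^(5/2))
1/(o(-67) + P) = 1/((4 + (-67)^(5/2)) + 3906) = 1/((4 + 4489*I*√67) + 3906) = 1/(3910 + 4489*I*√67)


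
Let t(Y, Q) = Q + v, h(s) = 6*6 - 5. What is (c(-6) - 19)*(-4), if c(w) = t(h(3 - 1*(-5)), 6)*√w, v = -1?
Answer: 76 - 20*I*√6 ≈ 76.0 - 48.99*I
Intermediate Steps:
h(s) = 31 (h(s) = 36 - 5 = 31)
t(Y, Q) = -1 + Q (t(Y, Q) = Q - 1 = -1 + Q)
c(w) = 5*√w (c(w) = (-1 + 6)*√w = 5*√w)
(c(-6) - 19)*(-4) = (5*√(-6) - 19)*(-4) = (5*(I*√6) - 19)*(-4) = (5*I*√6 - 19)*(-4) = (-19 + 5*I*√6)*(-4) = 76 - 20*I*√6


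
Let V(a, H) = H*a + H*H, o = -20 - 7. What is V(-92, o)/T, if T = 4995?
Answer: 119/185 ≈ 0.64324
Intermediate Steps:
o = -27
V(a, H) = H**2 + H*a (V(a, H) = H*a + H**2 = H**2 + H*a)
V(-92, o)/T = -27*(-27 - 92)/4995 = -27*(-119)*(1/4995) = 3213*(1/4995) = 119/185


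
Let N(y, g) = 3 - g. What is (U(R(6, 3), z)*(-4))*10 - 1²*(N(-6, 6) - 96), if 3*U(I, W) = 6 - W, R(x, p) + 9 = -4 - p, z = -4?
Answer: -103/3 ≈ -34.333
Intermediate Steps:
R(x, p) = -13 - p (R(x, p) = -9 + (-4 - p) = -13 - p)
U(I, W) = 2 - W/3 (U(I, W) = (6 - W)/3 = 2 - W/3)
(U(R(6, 3), z)*(-4))*10 - 1²*(N(-6, 6) - 96) = ((2 - ⅓*(-4))*(-4))*10 - 1²*((3 - 1*6) - 96) = ((2 + 4/3)*(-4))*10 - ((3 - 6) - 96) = ((10/3)*(-4))*10 - (-3 - 96) = -40/3*10 - (-99) = -400/3 - 1*(-99) = -400/3 + 99 = -103/3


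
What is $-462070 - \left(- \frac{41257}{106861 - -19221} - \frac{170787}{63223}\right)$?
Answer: $- \frac{3683266264334175}{7971282286} \approx -4.6207 \cdot 10^{5}$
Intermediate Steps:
$-462070 - \left(- \frac{41257}{106861 - -19221} - \frac{170787}{63223}\right) = -462070 - \left(- \frac{41257}{106861 + 19221} - \frac{170787}{63223}\right) = -462070 - \left(- \frac{41257}{126082} - \frac{170787}{63223}\right) = -462070 - - \frac{24141557845}{7971282286} = -462070 + \frac{24141557845}{7971282286} = - \frac{3683266264334175}{7971282286}$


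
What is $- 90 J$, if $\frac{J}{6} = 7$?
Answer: $-3780$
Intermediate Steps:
$J = 42$ ($J = 6 \cdot 7 = 42$)
$- 90 J = \left(-90\right) 42 = -3780$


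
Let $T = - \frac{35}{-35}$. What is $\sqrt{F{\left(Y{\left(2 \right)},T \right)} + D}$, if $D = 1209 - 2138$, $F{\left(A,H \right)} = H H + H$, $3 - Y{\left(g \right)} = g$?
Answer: $3 i \sqrt{103} \approx 30.447 i$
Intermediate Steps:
$Y{\left(g \right)} = 3 - g$
$T = 1$ ($T = \left(-35\right) \left(- \frac{1}{35}\right) = 1$)
$F{\left(A,H \right)} = H + H^{2}$ ($F{\left(A,H \right)} = H^{2} + H = H + H^{2}$)
$D = -929$
$\sqrt{F{\left(Y{\left(2 \right)},T \right)} + D} = \sqrt{1 \left(1 + 1\right) - 929} = \sqrt{1 \cdot 2 - 929} = \sqrt{2 - 929} = \sqrt{-927} = 3 i \sqrt{103}$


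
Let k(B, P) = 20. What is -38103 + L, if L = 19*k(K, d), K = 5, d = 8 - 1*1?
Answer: -37723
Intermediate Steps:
d = 7 (d = 8 - 1 = 7)
L = 380 (L = 19*20 = 380)
-38103 + L = -38103 + 380 = -37723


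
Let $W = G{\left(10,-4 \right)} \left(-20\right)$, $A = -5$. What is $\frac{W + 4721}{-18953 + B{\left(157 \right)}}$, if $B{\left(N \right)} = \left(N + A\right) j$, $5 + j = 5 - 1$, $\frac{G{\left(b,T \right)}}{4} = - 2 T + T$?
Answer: $- \frac{4401}{19105} \approx -0.23036$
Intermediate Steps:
$G{\left(b,T \right)} = - 4 T$ ($G{\left(b,T \right)} = 4 \left(- 2 T + T\right) = 4 \left(- T\right) = - 4 T$)
$W = -320$ ($W = \left(-4\right) \left(-4\right) \left(-20\right) = 16 \left(-20\right) = -320$)
$j = -1$ ($j = -5 + \left(5 - 1\right) = -5 + 4 = -1$)
$B{\left(N \right)} = 5 - N$ ($B{\left(N \right)} = \left(N - 5\right) \left(-1\right) = \left(-5 + N\right) \left(-1\right) = 5 - N$)
$\frac{W + 4721}{-18953 + B{\left(157 \right)}} = \frac{-320 + 4721}{-18953 + \left(5 - 157\right)} = \frac{4401}{-18953 + \left(5 - 157\right)} = \frac{4401}{-18953 - 152} = \frac{4401}{-19105} = 4401 \left(- \frac{1}{19105}\right) = - \frac{4401}{19105}$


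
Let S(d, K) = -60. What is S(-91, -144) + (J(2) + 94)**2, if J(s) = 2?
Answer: 9156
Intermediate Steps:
S(-91, -144) + (J(2) + 94)**2 = -60 + (2 + 94)**2 = -60 + 96**2 = -60 + 9216 = 9156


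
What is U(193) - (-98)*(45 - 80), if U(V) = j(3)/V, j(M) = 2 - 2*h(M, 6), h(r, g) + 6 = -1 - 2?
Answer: -661970/193 ≈ -3429.9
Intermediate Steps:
h(r, g) = -9 (h(r, g) = -6 + (-1 - 2) = -6 - 3 = -9)
j(M) = 20 (j(M) = 2 - 2*(-9) = 2 + 18 = 20)
U(V) = 20/V
U(193) - (-98)*(45 - 80) = 20/193 - (-98)*(45 - 80) = 20*(1/193) - (-98)*(-35) = 20/193 - 1*3430 = 20/193 - 3430 = -661970/193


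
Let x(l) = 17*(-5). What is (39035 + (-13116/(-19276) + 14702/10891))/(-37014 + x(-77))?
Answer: -2048808922042/1947093862171 ≈ -1.0522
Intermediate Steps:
x(l) = -85
(39035 + (-13116/(-19276) + 14702/10891))/(-37014 + x(-77)) = (39035 + (-13116/(-19276) + 14702/10891))/(-37014 - 85) = (39035 + (-13116*(-1/19276) + 14702*(1/10891)))/(-37099) = (39035 + (3279/4819 + 14702/10891))*(-1/37099) = (39035 + 106560527/52483729)*(-1/37099) = (2048808922042/52483729)*(-1/37099) = -2048808922042/1947093862171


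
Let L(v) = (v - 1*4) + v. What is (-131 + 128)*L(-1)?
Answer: 18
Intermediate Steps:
L(v) = -4 + 2*v (L(v) = (v - 4) + v = (-4 + v) + v = -4 + 2*v)
(-131 + 128)*L(-1) = (-131 + 128)*(-4 + 2*(-1)) = -3*(-4 - 2) = -3*(-6) = 18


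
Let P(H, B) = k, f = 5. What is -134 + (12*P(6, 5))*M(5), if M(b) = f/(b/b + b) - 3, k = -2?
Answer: -82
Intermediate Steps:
P(H, B) = -2
M(b) = -3 + 5/(1 + b) (M(b) = 5/(b/b + b) - 3 = 5/(1 + b) - 3 = -3 + 5/(1 + b))
-134 + (12*P(6, 5))*M(5) = -134 + (12*(-2))*((2 - 3*5)/(1 + 5)) = -134 - 24*(2 - 15)/6 = -134 - 4*(-13) = -134 - 24*(-13/6) = -134 + 52 = -82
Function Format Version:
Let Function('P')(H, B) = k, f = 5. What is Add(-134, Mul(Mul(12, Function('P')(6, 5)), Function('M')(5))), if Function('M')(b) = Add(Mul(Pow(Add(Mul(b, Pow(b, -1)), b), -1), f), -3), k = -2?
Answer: -82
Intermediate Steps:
Function('P')(H, B) = -2
Function('M')(b) = Add(-3, Mul(5, Pow(Add(1, b), -1))) (Function('M')(b) = Add(Mul(Pow(Add(Mul(b, Pow(b, -1)), b), -1), 5), -3) = Add(Mul(Pow(Add(1, b), -1), 5), -3) = Add(Mul(5, Pow(Add(1, b), -1)), -3) = Add(-3, Mul(5, Pow(Add(1, b), -1))))
Add(-134, Mul(Mul(12, Function('P')(6, 5)), Function('M')(5))) = Add(-134, Mul(Mul(12, -2), Mul(Pow(Add(1, 5), -1), Add(2, Mul(-3, 5))))) = Add(-134, Mul(-24, Mul(Pow(6, -1), Add(2, -15)))) = Add(-134, Mul(-24, Mul(Rational(1, 6), -13))) = Add(-134, Mul(-24, Rational(-13, 6))) = Add(-134, 52) = -82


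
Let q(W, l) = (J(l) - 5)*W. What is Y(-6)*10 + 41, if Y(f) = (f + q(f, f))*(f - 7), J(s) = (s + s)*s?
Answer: 53081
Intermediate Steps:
J(s) = 2*s² (J(s) = (2*s)*s = 2*s²)
q(W, l) = W*(-5 + 2*l²) (q(W, l) = (2*l² - 5)*W = (-5 + 2*l²)*W = W*(-5 + 2*l²))
Y(f) = (-7 + f)*(f + f*(-5 + 2*f²)) (Y(f) = (f + f*(-5 + 2*f²))*(f - 7) = (f + f*(-5 + 2*f²))*(-7 + f) = (-7 + f)*(f + f*(-5 + 2*f²)))
Y(-6)*10 + 41 = (2*(-6)*(14 + (-6)³ - 7*(-6)² - 2*(-6)))*10 + 41 = (2*(-6)*(14 - 216 - 7*36 + 12))*10 + 41 = (2*(-6)*(14 - 216 - 252 + 12))*10 + 41 = (2*(-6)*(-442))*10 + 41 = 5304*10 + 41 = 53040 + 41 = 53081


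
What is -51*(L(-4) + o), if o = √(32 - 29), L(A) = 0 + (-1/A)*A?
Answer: 51 - 51*√3 ≈ -37.335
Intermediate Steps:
L(A) = -1 (L(A) = 0 - 1 = -1)
o = √3 ≈ 1.7320
-51*(L(-4) + o) = -51*(-1 + √3) = 51 - 51*√3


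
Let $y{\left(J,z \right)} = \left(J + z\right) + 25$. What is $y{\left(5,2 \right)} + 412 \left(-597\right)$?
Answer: $-245932$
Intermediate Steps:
$y{\left(J,z \right)} = 25 + J + z$
$y{\left(5,2 \right)} + 412 \left(-597\right) = \left(25 + 5 + 2\right) + 412 \left(-597\right) = 32 - 245964 = -245932$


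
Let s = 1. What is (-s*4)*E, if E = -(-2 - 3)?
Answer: -20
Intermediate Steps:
E = 5 (E = -1*(-5) = 5)
(-s*4)*E = (-1*1*4)*5 = -1*4*5 = -4*5 = -20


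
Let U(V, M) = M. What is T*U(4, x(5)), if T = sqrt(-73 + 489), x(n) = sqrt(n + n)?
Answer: 8*sqrt(65) ≈ 64.498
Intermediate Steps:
x(n) = sqrt(2)*sqrt(n) (x(n) = sqrt(2*n) = sqrt(2)*sqrt(n))
T = 4*sqrt(26) (T = sqrt(416) = 4*sqrt(26) ≈ 20.396)
T*U(4, x(5)) = (4*sqrt(26))*(sqrt(2)*sqrt(5)) = (4*sqrt(26))*sqrt(10) = 8*sqrt(65)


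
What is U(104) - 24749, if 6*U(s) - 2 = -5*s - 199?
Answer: -49737/2 ≈ -24869.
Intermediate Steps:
U(s) = -197/6 - 5*s/6 (U(s) = ⅓ + (-5*s - 199)/6 = ⅓ + (-199 - 5*s)/6 = ⅓ + (-199/6 - 5*s/6) = -197/6 - 5*s/6)
U(104) - 24749 = (-197/6 - ⅚*104) - 24749 = (-197/6 - 260/3) - 24749 = -239/2 - 24749 = -49737/2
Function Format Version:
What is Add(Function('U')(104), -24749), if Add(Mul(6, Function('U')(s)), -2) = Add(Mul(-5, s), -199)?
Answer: Rational(-49737, 2) ≈ -24869.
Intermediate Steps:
Function('U')(s) = Add(Rational(-197, 6), Mul(Rational(-5, 6), s)) (Function('U')(s) = Add(Rational(1, 3), Mul(Rational(1, 6), Add(Mul(-5, s), -199))) = Add(Rational(1, 3), Mul(Rational(1, 6), Add(-199, Mul(-5, s)))) = Add(Rational(1, 3), Add(Rational(-199, 6), Mul(Rational(-5, 6), s))) = Add(Rational(-197, 6), Mul(Rational(-5, 6), s)))
Add(Function('U')(104), -24749) = Add(Add(Rational(-197, 6), Mul(Rational(-5, 6), 104)), -24749) = Add(Add(Rational(-197, 6), Rational(-260, 3)), -24749) = Add(Rational(-239, 2), -24749) = Rational(-49737, 2)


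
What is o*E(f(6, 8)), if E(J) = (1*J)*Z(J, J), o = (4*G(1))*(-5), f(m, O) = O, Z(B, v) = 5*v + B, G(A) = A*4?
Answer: -30720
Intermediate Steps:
G(A) = 4*A
Z(B, v) = B + 5*v
o = -80 (o = (4*(4*1))*(-5) = (4*4)*(-5) = 16*(-5) = -80)
E(J) = 6*J² (E(J) = (1*J)*(J + 5*J) = J*(6*J) = 6*J²)
o*E(f(6, 8)) = -480*8² = -480*64 = -80*384 = -30720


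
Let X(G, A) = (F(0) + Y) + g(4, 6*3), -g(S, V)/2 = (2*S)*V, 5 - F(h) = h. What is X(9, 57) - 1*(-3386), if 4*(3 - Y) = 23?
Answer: 12401/4 ≈ 3100.3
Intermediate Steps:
F(h) = 5 - h
Y = -11/4 (Y = 3 - ¼*23 = 3 - 23/4 = -11/4 ≈ -2.7500)
g(S, V) = -4*S*V (g(S, V) = -2*2*S*V = -4*S*V)
X(G, A) = -1143/4 (X(G, A) = ((5 - 1*0) - 11/4) - 4*4*6*3 = ((5 + 0) - 11/4) - 4*4*18 = (5 - 11/4) - 288 = 9/4 - 288 = -1143/4)
X(9, 57) - 1*(-3386) = -1143/4 - 1*(-3386) = -1143/4 + 3386 = 12401/4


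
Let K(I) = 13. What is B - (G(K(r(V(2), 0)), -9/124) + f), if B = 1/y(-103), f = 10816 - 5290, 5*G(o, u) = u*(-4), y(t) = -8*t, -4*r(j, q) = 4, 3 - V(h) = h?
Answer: -705787981/127720 ≈ -5526.1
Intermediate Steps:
V(h) = 3 - h
r(j, q) = -1 (r(j, q) = -1/4*4 = -1)
G(o, u) = -4*u/5 (G(o, u) = (u*(-4))/5 = (-4*u)/5 = -4*u/5)
f = 5526
B = 1/824 (B = 1/(-8*(-103)) = 1/824 ≈ 0.0012136)
B - (G(K(r(V(2), 0)), -9/124) + f) = 1/824 - (-(-36)/(5*124) + 5526) = 1/824 - (-4/5*(-9/124) + 5526) = 1/824 - (9/155 + 5526) = 1/824 - 1*856539/155 = 1/824 - 856539/155 = -705787981/127720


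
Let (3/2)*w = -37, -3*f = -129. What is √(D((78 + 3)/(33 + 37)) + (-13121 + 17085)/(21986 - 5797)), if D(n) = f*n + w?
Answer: √292823054392890/3399690 ≈ 5.0334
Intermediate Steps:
f = 43 (f = -⅓*(-129) = 43)
w = -74/3 (w = (⅔)*(-37) = -74/3 ≈ -24.667)
D(n) = -74/3 + 43*n (D(n) = 43*n - 74/3 = -74/3 + 43*n)
√(D((78 + 3)/(33 + 37)) + (-13121 + 17085)/(21986 - 5797)) = √((-74/3 + 43*((78 + 3)/(33 + 37))) + (-13121 + 17085)/(21986 - 5797)) = √((-74/3 + 43*(81/70)) + 3964/16189) = √((-74/3 + 3483/70) + 3964/16189) = √(5269/210 + 3964/16189) = √(86132281/3399690) = √292823054392890/3399690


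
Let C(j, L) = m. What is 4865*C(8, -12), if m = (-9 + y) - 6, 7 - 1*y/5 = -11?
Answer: 364875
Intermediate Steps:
y = 90 (y = 35 - 5*(-11) = 35 + 55 = 90)
m = 75 (m = (-9 + 90) - 6 = 81 - 6 = 75)
C(j, L) = 75
4865*C(8, -12) = 4865*75 = 364875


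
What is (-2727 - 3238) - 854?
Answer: -6819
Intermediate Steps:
(-2727 - 3238) - 854 = -5965 - 854 = -6819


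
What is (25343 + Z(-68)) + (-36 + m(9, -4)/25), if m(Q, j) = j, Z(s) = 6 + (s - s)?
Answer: 632821/25 ≈ 25313.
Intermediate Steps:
Z(s) = 6 (Z(s) = 6 + 0 = 6)
(25343 + Z(-68)) + (-36 + m(9, -4)/25) = (25343 + 6) + (-36 - 4/25) = 25349 + (-36 - 4*1/25) = 25349 + (-36 - 4/25) = 25349 - 904/25 = 632821/25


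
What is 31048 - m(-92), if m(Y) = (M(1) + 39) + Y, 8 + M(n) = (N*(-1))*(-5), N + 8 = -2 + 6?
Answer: 31129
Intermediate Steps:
N = -4 (N = -8 + (-2 + 6) = -8 + 4 = -4)
M(n) = -28 (M(n) = -8 - 4*(-1)*(-5) = -8 + 4*(-5) = -8 - 20 = -28)
m(Y) = 11 + Y (m(Y) = (-28 + 39) + Y = 11 + Y)
31048 - m(-92) = 31048 - (11 - 92) = 31048 - 1*(-81) = 31048 + 81 = 31129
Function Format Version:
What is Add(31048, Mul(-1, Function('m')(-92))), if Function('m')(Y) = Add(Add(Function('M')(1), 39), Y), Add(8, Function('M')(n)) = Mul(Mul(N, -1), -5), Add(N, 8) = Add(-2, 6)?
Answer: 31129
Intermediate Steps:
N = -4 (N = Add(-8, Add(-2, 6)) = Add(-8, 4) = -4)
Function('M')(n) = -28 (Function('M')(n) = Add(-8, Mul(Mul(-4, -1), -5)) = Add(-8, Mul(4, -5)) = Add(-8, -20) = -28)
Function('m')(Y) = Add(11, Y) (Function('m')(Y) = Add(Add(-28, 39), Y) = Add(11, Y))
Add(31048, Mul(-1, Function('m')(-92))) = Add(31048, Mul(-1, Add(11, -92))) = Add(31048, Mul(-1, -81)) = Add(31048, 81) = 31129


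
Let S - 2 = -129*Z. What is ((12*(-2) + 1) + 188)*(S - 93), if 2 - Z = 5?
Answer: 48840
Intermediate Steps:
Z = -3 (Z = 2 - 1*5 = 2 - 5 = -3)
S = 389 (S = 2 - 129*(-3) = 2 + 387 = 389)
((12*(-2) + 1) + 188)*(S - 93) = ((12*(-2) + 1) + 188)*(389 - 93) = ((-24 + 1) + 188)*296 = (-23 + 188)*296 = 165*296 = 48840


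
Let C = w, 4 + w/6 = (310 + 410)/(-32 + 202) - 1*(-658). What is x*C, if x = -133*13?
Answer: -116085060/17 ≈ -6.8285e+6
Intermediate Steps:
x = -1729
w = 67140/17 (w = -24 + 6*((310 + 410)/(-32 + 202) - 1*(-658)) = -24 + 6*(720/170 + 658) = -24 + 6*(720*(1/170) + 658) = -24 + 6*(72/17 + 658) = -24 + 6*(11258/17) = -24 + 67548/17 = 67140/17 ≈ 3949.4)
C = 67140/17 ≈ 3949.4
x*C = -1729*67140/17 = -116085060/17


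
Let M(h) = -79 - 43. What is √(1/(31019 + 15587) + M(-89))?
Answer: I*√264998500186/46606 ≈ 11.045*I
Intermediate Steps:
M(h) = -122
√(1/(31019 + 15587) + M(-89)) = √(1/(31019 + 15587) - 122) = √(1/46606 - 122) = √(-5685931/46606) = I*√264998500186/46606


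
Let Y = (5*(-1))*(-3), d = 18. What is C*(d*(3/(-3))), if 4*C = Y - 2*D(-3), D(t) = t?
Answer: -189/2 ≈ -94.500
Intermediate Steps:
Y = 15 (Y = -5*(-3) = 15)
C = 21/4 (C = (15 - 2*(-3))/4 = (15 + 6)/4 = (¼)*21 = 21/4 ≈ 5.2500)
C*(d*(3/(-3))) = 21*(18*(3/(-3)))/4 = 21*(18*(3*(-⅓)))/4 = 21*(18*(-1))/4 = (21/4)*(-18) = -189/2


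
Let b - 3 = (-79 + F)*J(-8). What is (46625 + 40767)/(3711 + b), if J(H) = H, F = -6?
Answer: 43696/2197 ≈ 19.889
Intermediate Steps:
b = 683 (b = 3 + (-79 - 6)*(-8) = 3 - 85*(-8) = 3 + 680 = 683)
(46625 + 40767)/(3711 + b) = (46625 + 40767)/(3711 + 683) = 87392/4394 = 87392*(1/4394) = 43696/2197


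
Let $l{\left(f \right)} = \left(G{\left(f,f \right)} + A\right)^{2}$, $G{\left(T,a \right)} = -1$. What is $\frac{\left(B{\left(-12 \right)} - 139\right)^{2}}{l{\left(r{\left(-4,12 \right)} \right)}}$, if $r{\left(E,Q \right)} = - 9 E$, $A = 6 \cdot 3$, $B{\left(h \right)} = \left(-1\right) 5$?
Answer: $\frac{20736}{289} \approx 71.751$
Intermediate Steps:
$B{\left(h \right)} = -5$
$A = 18$
$l{\left(f \right)} = 289$ ($l{\left(f \right)} = \left(-1 + 18\right)^{2} = 17^{2} = 289$)
$\frac{\left(B{\left(-12 \right)} - 139\right)^{2}}{l{\left(r{\left(-4,12 \right)} \right)}} = \frac{\left(-5 - 139\right)^{2}}{289} = \left(-144\right)^{2} \cdot \frac{1}{289} = 20736 \cdot \frac{1}{289} = \frac{20736}{289}$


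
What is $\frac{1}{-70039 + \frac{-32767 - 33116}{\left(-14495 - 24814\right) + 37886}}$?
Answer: $- \frac{1423}{99599614} \approx -1.4287 \cdot 10^{-5}$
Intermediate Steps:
$\frac{1}{-70039 + \frac{-32767 - 33116}{\left(-14495 - 24814\right) + 37886}} = \frac{1}{-70039 - \frac{65883}{\left(-14495 - 24814\right) + 37886}} = \frac{1}{-70039 - \frac{65883}{-39309 + 37886}} = \frac{1}{-70039 - \frac{65883}{-1423}} = \frac{1}{-70039 - - \frac{65883}{1423}} = \frac{1}{-70039 + \frac{65883}{1423}} = \frac{1}{- \frac{99599614}{1423}} = - \frac{1423}{99599614}$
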